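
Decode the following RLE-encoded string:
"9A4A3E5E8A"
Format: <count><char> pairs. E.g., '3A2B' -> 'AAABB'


Expanding each <count><char> pair:
  9A -> 'AAAAAAAAA'
  4A -> 'AAAA'
  3E -> 'EEE'
  5E -> 'EEEEE'
  8A -> 'AAAAAAAA'

Decoded = AAAAAAAAAAAAAEEEEEEEEAAAAAAAA


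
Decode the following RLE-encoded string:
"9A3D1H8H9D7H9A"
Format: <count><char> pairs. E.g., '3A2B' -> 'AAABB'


Expanding each <count><char> pair:
  9A -> 'AAAAAAAAA'
  3D -> 'DDD'
  1H -> 'H'
  8H -> 'HHHHHHHH'
  9D -> 'DDDDDDDDD'
  7H -> 'HHHHHHH'
  9A -> 'AAAAAAAAA'

Decoded = AAAAAAAAADDDHHHHHHHHHDDDDDDDDDHHHHHHHAAAAAAAAA


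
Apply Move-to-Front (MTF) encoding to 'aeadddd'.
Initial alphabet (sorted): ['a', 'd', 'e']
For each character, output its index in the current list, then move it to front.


MTF encoding:
'a': index 0 in ['a', 'd', 'e'] -> ['a', 'd', 'e']
'e': index 2 in ['a', 'd', 'e'] -> ['e', 'a', 'd']
'a': index 1 in ['e', 'a', 'd'] -> ['a', 'e', 'd']
'd': index 2 in ['a', 'e', 'd'] -> ['d', 'a', 'e']
'd': index 0 in ['d', 'a', 'e'] -> ['d', 'a', 'e']
'd': index 0 in ['d', 'a', 'e'] -> ['d', 'a', 'e']
'd': index 0 in ['d', 'a', 'e'] -> ['d', 'a', 'e']


Output: [0, 2, 1, 2, 0, 0, 0]


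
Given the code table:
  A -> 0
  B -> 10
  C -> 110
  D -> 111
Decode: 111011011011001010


Decoding:
111 -> D
0 -> A
110 -> C
110 -> C
110 -> C
0 -> A
10 -> B
10 -> B


Result: DACCCABB


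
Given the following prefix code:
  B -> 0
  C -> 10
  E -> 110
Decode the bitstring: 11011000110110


Decoding step by step:
Bits 110 -> E
Bits 110 -> E
Bits 0 -> B
Bits 0 -> B
Bits 110 -> E
Bits 110 -> E


Decoded message: EEBBEE


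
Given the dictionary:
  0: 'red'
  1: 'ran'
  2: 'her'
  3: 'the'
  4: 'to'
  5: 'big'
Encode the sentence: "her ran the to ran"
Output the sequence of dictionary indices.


Look up each word in the dictionary:
  'her' -> 2
  'ran' -> 1
  'the' -> 3
  'to' -> 4
  'ran' -> 1

Encoded: [2, 1, 3, 4, 1]


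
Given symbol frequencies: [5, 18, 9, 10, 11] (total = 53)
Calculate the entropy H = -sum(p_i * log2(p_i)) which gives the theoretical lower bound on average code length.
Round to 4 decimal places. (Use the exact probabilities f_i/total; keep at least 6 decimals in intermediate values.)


Per-symbol terms -p_i * log2(p_i) with p_i = f_i/53:
  p = 5/53 = 0.094340: log2(p) = -3.405992, -p*log2(p) = 0.321320
  p = 18/53 = 0.339623: log2(p) = -1.557995, -p*log2(p) = 0.529131
  p = 9/53 = 0.169811: log2(p) = -2.557995, -p*log2(p) = 0.434377
  p = 10/53 = 0.188679: log2(p) = -2.405992, -p*log2(p) = 0.453961
  p = 11/53 = 0.207547: log2(p) = -2.268489, -p*log2(p) = 0.470818
H = 0.321320 + 0.529131 + 0.434377 + 0.453961 + 0.470818 = 2.209607

H = 2.2096 bits/symbol


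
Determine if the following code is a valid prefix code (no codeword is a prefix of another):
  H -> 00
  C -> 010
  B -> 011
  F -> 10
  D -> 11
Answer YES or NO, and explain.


Checking each pair (does one codeword prefix another?):
  H='00' vs C='010': no prefix
  H='00' vs B='011': no prefix
  H='00' vs F='10': no prefix
  H='00' vs D='11': no prefix
  C='010' vs H='00': no prefix
  C='010' vs B='011': no prefix
  C='010' vs F='10': no prefix
  C='010' vs D='11': no prefix
  B='011' vs H='00': no prefix
  B='011' vs C='010': no prefix
  B='011' vs F='10': no prefix
  B='011' vs D='11': no prefix
  F='10' vs H='00': no prefix
  F='10' vs C='010': no prefix
  F='10' vs B='011': no prefix
  F='10' vs D='11': no prefix
  D='11' vs H='00': no prefix
  D='11' vs C='010': no prefix
  D='11' vs B='011': no prefix
  D='11' vs F='10': no prefix
No violation found over all pairs.

YES -- this is a valid prefix code. No codeword is a prefix of any other codeword.


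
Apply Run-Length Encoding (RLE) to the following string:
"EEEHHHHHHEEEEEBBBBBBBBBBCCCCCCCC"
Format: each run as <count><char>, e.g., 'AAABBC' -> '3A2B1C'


Scanning runs left to right:
  i=0: run of 'E' x 3 -> '3E'
  i=3: run of 'H' x 6 -> '6H'
  i=9: run of 'E' x 5 -> '5E'
  i=14: run of 'B' x 10 -> '10B'
  i=24: run of 'C' x 8 -> '8C'

RLE = 3E6H5E10B8C


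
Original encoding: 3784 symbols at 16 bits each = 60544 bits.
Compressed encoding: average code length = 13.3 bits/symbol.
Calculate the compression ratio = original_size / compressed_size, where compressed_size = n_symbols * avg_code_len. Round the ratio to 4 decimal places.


original_size = n_symbols * orig_bits = 3784 * 16 = 60544 bits
compressed_size = n_symbols * avg_code_len = 3784 * 13.3 = 50327.2 bits
ratio = original_size / compressed_size = 60544 / 50327.2 = 1.203

Compression ratio = 1.203


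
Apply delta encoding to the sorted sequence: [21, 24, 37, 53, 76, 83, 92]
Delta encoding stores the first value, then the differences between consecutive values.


First value: 21
Deltas:
  24 - 21 = 3
  37 - 24 = 13
  53 - 37 = 16
  76 - 53 = 23
  83 - 76 = 7
  92 - 83 = 9


Delta encoded: [21, 3, 13, 16, 23, 7, 9]


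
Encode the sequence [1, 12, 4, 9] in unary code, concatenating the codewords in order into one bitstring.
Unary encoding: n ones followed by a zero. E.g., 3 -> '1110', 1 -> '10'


Encode each number as n ones followed by a terminating 0:
  1 -> 10 (2 bits)
  12 -> 1111111111110 (13 bits)
  4 -> 11110 (5 bits)
  9 -> 1111111110 (10 bits)
Total length = 2 + 13 + 5 + 10 = 30 bits.

Unary([1, 12, 4, 9]) = 101111111111110111101111111110 (30 bits)


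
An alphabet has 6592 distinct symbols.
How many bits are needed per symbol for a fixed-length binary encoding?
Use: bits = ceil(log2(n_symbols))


log2(6592) = 12.6865
Bracket: 2^12 = 4096 < 6592 <= 2^13 = 8192
So ceil(log2(6592)) = 13

bits = ceil(log2(6592)) = ceil(12.6865) = 13 bits


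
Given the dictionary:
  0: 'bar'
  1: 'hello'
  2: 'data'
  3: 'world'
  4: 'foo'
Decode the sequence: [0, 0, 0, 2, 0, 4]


Look up each index in the dictionary:
  0 -> 'bar'
  0 -> 'bar'
  0 -> 'bar'
  2 -> 'data'
  0 -> 'bar'
  4 -> 'foo'

Decoded: "bar bar bar data bar foo"


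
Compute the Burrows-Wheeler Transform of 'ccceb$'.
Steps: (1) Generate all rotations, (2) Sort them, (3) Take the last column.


Rotations (sorted):
  0: $ccceb -> last char: b
  1: b$ccce -> last char: e
  2: ccceb$ -> last char: $
  3: cceb$c -> last char: c
  4: ceb$cc -> last char: c
  5: eb$ccc -> last char: c


BWT = be$ccc


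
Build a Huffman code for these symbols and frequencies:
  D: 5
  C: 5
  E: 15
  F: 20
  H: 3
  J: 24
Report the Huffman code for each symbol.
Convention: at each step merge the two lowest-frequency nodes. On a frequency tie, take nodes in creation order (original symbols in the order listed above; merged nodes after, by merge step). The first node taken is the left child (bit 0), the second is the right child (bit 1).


Huffman tree construction:
Step 1: Merge H(3) + D(5) = 8
Step 2: Merge C(5) + (H+D)(8) = 13
Step 3: Merge (C+(H+D))(13) + E(15) = 28
Step 4: Merge F(20) + J(24) = 44
Step 5: Merge ((C+(H+D))+E)(28) + (F+J)(44) = 72
Read each symbol's code off the tree from the root (left child = 0, right child = 1).

Codes:
  D: 0011 (length 4)
  C: 000 (length 3)
  E: 01 (length 2)
  F: 10 (length 2)
  H: 0010 (length 4)
  J: 11 (length 2)
Average code length: 165/72 = 2.2917 bits/symbol


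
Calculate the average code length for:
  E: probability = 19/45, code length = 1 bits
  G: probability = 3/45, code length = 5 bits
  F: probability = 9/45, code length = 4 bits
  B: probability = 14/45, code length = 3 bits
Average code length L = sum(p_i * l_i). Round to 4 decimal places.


Weighted contributions p_i * l_i:
  E: (19/45) * 1 = 19/45
  G: (3/45) * 5 = 15/45
  F: (9/45) * 4 = 36/45
  B: (14/45) * 3 = 42/45
Sum = (19 + 15 + 36 + 42)/45 = 112/45

L = 112/45 = 2.4889 bits/symbol


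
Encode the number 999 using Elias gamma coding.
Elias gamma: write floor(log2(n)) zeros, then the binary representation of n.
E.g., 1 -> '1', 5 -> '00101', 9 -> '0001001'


num_bits = floor(log2(999)) + 1 = 10
leading_zeros = num_bits - 1 = 9
binary(999) = 1111100111

Elias gamma(999) = '000000000' + '1111100111' = 0000000001111100111 (19 bits)


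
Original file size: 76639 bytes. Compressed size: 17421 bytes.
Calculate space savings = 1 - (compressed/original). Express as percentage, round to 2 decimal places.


ratio = compressed/original = 17421/76639 = 0.227312
savings = 1 - ratio = 1 - 0.227312 = 0.772688
as a percentage: 0.772688 * 100 = 77.27%

Space savings = 1 - 17421/76639 = 77.27%


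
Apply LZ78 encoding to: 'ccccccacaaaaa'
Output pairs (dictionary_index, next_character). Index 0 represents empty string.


LZ78 encoding steps:
Dictionary: {0: ''}
Step 1: w='' (idx 0), next='c' -> output (0, 'c'), add 'c' as idx 1
Step 2: w='c' (idx 1), next='c' -> output (1, 'c'), add 'cc' as idx 2
Step 3: w='cc' (idx 2), next='c' -> output (2, 'c'), add 'ccc' as idx 3
Step 4: w='' (idx 0), next='a' -> output (0, 'a'), add 'a' as idx 4
Step 5: w='c' (idx 1), next='a' -> output (1, 'a'), add 'ca' as idx 5
Step 6: w='a' (idx 4), next='a' -> output (4, 'a'), add 'aa' as idx 6
Step 7: w='aa' (idx 6), end of input -> output (6, '')


Encoded: [(0, 'c'), (1, 'c'), (2, 'c'), (0, 'a'), (1, 'a'), (4, 'a'), (6, '')]


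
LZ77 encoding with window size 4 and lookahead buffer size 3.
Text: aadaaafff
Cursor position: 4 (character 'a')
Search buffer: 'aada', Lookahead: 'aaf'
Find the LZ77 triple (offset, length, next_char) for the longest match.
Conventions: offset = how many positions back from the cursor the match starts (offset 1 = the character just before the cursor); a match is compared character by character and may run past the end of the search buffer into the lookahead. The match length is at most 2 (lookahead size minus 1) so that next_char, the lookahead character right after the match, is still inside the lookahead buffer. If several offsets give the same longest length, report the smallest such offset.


Try each offset into the search buffer:
  offset=1 (pos 3, char 'a'): match length 2
  offset=2 (pos 2, char 'd'): match length 0
  offset=3 (pos 1, char 'a'): match length 1
  offset=4 (pos 0, char 'a'): match length 2
Longest match has length 2, found at offsets 1, 4; take the smallest, offset 1.
next_char = character at position 4 + 2 = 6 -> 'f'

Best match: offset=1, length=2 (matching 'aa' starting at position 3)
LZ77 triple: (1, 2, 'f')


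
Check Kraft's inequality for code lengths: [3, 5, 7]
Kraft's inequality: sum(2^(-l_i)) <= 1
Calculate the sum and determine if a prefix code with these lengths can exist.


Sum = 2^(-3) + 2^(-5) + 2^(-7)
    = 0.125 + 0.03125 + 0.0078125
    = 21/128 = 0.1640625
Since 0.1640625 <= 1, Kraft's inequality IS satisfied.
A prefix code with these lengths CAN exist.

Kraft sum = 0.1640625. Satisfied.


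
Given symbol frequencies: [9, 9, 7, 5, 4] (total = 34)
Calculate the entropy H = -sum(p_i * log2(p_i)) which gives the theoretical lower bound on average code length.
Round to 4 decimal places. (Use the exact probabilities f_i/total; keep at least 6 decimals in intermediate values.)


Per-symbol terms -p_i * log2(p_i) with p_i = f_i/34:
  p = 9/34 = 0.264706: log2(p) = -1.917538, -p*log2(p) = 0.507584
  p = 9/34 = 0.264706: log2(p) = -1.917538, -p*log2(p) = 0.507584
  p = 7/34 = 0.205882: log2(p) = -2.280108, -p*log2(p) = 0.469434
  p = 5/34 = 0.147059: log2(p) = -2.765535, -p*log2(p) = 0.406696
  p = 4/34 = 0.117647: log2(p) = -3.087463, -p*log2(p) = 0.363231
H = 0.507584 + 0.507584 + 0.469434 + 0.406696 + 0.363231 = 2.254529

H = 2.2545 bits/symbol


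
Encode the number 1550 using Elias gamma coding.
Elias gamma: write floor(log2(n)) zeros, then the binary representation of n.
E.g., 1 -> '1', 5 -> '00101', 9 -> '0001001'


num_bits = floor(log2(1550)) + 1 = 11
leading_zeros = num_bits - 1 = 10
binary(1550) = 11000001110

Elias gamma(1550) = '0000000000' + '11000001110' = 000000000011000001110 (21 bits)


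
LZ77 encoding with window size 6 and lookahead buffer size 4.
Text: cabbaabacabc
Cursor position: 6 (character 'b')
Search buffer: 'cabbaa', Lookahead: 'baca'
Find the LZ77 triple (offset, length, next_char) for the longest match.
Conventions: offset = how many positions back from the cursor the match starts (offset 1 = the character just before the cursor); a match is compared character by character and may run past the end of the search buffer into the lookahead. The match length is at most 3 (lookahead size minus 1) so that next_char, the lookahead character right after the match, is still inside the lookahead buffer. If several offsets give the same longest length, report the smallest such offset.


Try each offset into the search buffer:
  offset=1 (pos 5, char 'a'): match length 0
  offset=2 (pos 4, char 'a'): match length 0
  offset=3 (pos 3, char 'b'): match length 2
  offset=4 (pos 2, char 'b'): match length 1
  offset=5 (pos 1, char 'a'): match length 0
  offset=6 (pos 0, char 'c'): match length 0
Longest match has length 2 at offset 3.
next_char = character at position 6 + 2 = 8 -> 'c'

Best match: offset=3, length=2 (matching 'ba' starting at position 3)
LZ77 triple: (3, 2, 'c')


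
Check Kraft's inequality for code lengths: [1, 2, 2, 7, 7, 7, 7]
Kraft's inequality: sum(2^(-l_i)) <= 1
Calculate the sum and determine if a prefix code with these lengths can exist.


Sum = 2^(-1) + 2^(-2) + 2^(-2) + 2^(-7) + 2^(-7) + 2^(-7) + 2^(-7)
    = 0.5 + 0.25 + 0.25 + 0.0078125 + 0.0078125 + 0.0078125 + 0.0078125
    = 132/128 = 1.03125
Since 1.03125 > 1, Kraft's inequality is NOT satisfied.
A prefix code with these lengths CANNOT exist.

Kraft sum = 1.03125. Not satisfied.


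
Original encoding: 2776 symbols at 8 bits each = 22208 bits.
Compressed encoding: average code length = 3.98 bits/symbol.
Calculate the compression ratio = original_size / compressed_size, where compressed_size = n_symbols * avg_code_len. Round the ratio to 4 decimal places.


original_size = n_symbols * orig_bits = 2776 * 8 = 22208 bits
compressed_size = n_symbols * avg_code_len = 2776 * 3.98 = 11048.48 bits
ratio = original_size / compressed_size = 22208 / 11048.48 = 2.0101

Compression ratio = 2.0101


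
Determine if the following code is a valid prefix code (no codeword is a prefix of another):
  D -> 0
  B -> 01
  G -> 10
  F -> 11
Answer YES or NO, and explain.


Checking each pair (does one codeword prefix another?):
  D='0' vs B='01': prefix -- VIOLATION

NO -- this is NOT a valid prefix code. D (0) is a prefix of B (01).


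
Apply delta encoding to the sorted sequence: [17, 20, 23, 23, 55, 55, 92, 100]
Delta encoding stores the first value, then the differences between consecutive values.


First value: 17
Deltas:
  20 - 17 = 3
  23 - 20 = 3
  23 - 23 = 0
  55 - 23 = 32
  55 - 55 = 0
  92 - 55 = 37
  100 - 92 = 8


Delta encoded: [17, 3, 3, 0, 32, 0, 37, 8]


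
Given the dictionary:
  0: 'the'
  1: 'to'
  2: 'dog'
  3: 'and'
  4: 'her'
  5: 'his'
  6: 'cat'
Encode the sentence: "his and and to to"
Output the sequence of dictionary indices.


Look up each word in the dictionary:
  'his' -> 5
  'and' -> 3
  'and' -> 3
  'to' -> 1
  'to' -> 1

Encoded: [5, 3, 3, 1, 1]


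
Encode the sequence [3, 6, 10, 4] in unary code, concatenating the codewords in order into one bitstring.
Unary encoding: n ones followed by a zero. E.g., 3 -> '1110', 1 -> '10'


Encode each number as n ones followed by a terminating 0:
  3 -> 1110 (4 bits)
  6 -> 1111110 (7 bits)
  10 -> 11111111110 (11 bits)
  4 -> 11110 (5 bits)
Total length = 4 + 7 + 11 + 5 = 27 bits.

Unary([3, 6, 10, 4]) = 111011111101111111111011110 (27 bits)


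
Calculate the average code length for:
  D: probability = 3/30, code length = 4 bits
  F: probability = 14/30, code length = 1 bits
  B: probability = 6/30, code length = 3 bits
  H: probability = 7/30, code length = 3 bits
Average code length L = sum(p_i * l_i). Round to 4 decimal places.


Weighted contributions p_i * l_i:
  D: (3/30) * 4 = 12/30
  F: (14/30) * 1 = 14/30
  B: (6/30) * 3 = 18/30
  H: (7/30) * 3 = 21/30
Sum = (12 + 14 + 18 + 21)/30 = 65/30

L = 65/30 = 2.1667 bits/symbol


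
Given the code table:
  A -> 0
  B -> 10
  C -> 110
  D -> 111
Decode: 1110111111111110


Decoding:
111 -> D
0 -> A
111 -> D
111 -> D
111 -> D
110 -> C


Result: DADDDC


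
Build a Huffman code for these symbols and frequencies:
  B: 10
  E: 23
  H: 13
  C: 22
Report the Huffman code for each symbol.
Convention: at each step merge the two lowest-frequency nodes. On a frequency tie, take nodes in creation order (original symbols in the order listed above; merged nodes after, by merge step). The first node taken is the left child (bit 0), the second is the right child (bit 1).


Huffman tree construction:
Step 1: Merge B(10) + H(13) = 23
Step 2: Merge C(22) + E(23) = 45
Step 3: Merge (B+H)(23) + (C+E)(45) = 68
Read each symbol's code off the tree from the root (left child = 0, right child = 1).

Codes:
  B: 00 (length 2)
  E: 11 (length 2)
  H: 01 (length 2)
  C: 10 (length 2)
Average code length: 136/68 = 2.0000 bits/symbol


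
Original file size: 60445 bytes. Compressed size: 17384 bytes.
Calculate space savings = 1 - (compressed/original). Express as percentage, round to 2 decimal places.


ratio = compressed/original = 17384/60445 = 0.2876
savings = 1 - ratio = 1 - 0.2876 = 0.7124
as a percentage: 0.7124 * 100 = 71.24%

Space savings = 1 - 17384/60445 = 71.24%


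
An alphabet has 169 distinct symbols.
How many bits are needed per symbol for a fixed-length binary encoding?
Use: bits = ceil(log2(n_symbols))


log2(169) = 7.4009
Bracket: 2^7 = 128 < 169 <= 2^8 = 256
So ceil(log2(169)) = 8

bits = ceil(log2(169)) = ceil(7.4009) = 8 bits


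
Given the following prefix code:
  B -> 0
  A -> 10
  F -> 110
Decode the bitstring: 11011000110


Decoding step by step:
Bits 110 -> F
Bits 110 -> F
Bits 0 -> B
Bits 0 -> B
Bits 110 -> F


Decoded message: FFBBF


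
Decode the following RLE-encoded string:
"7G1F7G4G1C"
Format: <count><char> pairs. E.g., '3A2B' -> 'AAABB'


Expanding each <count><char> pair:
  7G -> 'GGGGGGG'
  1F -> 'F'
  7G -> 'GGGGGGG'
  4G -> 'GGGG'
  1C -> 'C'

Decoded = GGGGGGGFGGGGGGGGGGGC


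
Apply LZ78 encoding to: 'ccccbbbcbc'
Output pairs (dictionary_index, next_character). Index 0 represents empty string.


LZ78 encoding steps:
Dictionary: {0: ''}
Step 1: w='' (idx 0), next='c' -> output (0, 'c'), add 'c' as idx 1
Step 2: w='c' (idx 1), next='c' -> output (1, 'c'), add 'cc' as idx 2
Step 3: w='c' (idx 1), next='b' -> output (1, 'b'), add 'cb' as idx 3
Step 4: w='' (idx 0), next='b' -> output (0, 'b'), add 'b' as idx 4
Step 5: w='b' (idx 4), next='c' -> output (4, 'c'), add 'bc' as idx 5
Step 6: w='bc' (idx 5), end of input -> output (5, '')


Encoded: [(0, 'c'), (1, 'c'), (1, 'b'), (0, 'b'), (4, 'c'), (5, '')]


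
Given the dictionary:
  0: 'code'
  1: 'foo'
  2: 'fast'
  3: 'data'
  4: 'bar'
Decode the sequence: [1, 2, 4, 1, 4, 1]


Look up each index in the dictionary:
  1 -> 'foo'
  2 -> 'fast'
  4 -> 'bar'
  1 -> 'foo'
  4 -> 'bar'
  1 -> 'foo'

Decoded: "foo fast bar foo bar foo"


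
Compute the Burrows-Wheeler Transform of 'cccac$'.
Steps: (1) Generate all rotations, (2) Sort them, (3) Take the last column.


Rotations (sorted):
  0: $cccac -> last char: c
  1: ac$ccc -> last char: c
  2: c$ccca -> last char: a
  3: cac$cc -> last char: c
  4: ccac$c -> last char: c
  5: cccac$ -> last char: $


BWT = ccacc$


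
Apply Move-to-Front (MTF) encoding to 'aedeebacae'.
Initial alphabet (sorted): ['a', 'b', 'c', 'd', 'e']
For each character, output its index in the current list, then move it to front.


MTF encoding:
'a': index 0 in ['a', 'b', 'c', 'd', 'e'] -> ['a', 'b', 'c', 'd', 'e']
'e': index 4 in ['a', 'b', 'c', 'd', 'e'] -> ['e', 'a', 'b', 'c', 'd']
'd': index 4 in ['e', 'a', 'b', 'c', 'd'] -> ['d', 'e', 'a', 'b', 'c']
'e': index 1 in ['d', 'e', 'a', 'b', 'c'] -> ['e', 'd', 'a', 'b', 'c']
'e': index 0 in ['e', 'd', 'a', 'b', 'c'] -> ['e', 'd', 'a', 'b', 'c']
'b': index 3 in ['e', 'd', 'a', 'b', 'c'] -> ['b', 'e', 'd', 'a', 'c']
'a': index 3 in ['b', 'e', 'd', 'a', 'c'] -> ['a', 'b', 'e', 'd', 'c']
'c': index 4 in ['a', 'b', 'e', 'd', 'c'] -> ['c', 'a', 'b', 'e', 'd']
'a': index 1 in ['c', 'a', 'b', 'e', 'd'] -> ['a', 'c', 'b', 'e', 'd']
'e': index 3 in ['a', 'c', 'b', 'e', 'd'] -> ['e', 'a', 'c', 'b', 'd']


Output: [0, 4, 4, 1, 0, 3, 3, 4, 1, 3]


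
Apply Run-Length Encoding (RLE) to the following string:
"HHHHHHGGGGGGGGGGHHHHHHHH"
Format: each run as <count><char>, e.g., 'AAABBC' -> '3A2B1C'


Scanning runs left to right:
  i=0: run of 'H' x 6 -> '6H'
  i=6: run of 'G' x 10 -> '10G'
  i=16: run of 'H' x 8 -> '8H'

RLE = 6H10G8H


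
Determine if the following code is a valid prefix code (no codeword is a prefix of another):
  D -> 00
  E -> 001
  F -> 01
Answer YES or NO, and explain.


Checking each pair (does one codeword prefix another?):
  D='00' vs E='001': prefix -- VIOLATION

NO -- this is NOT a valid prefix code. D (00) is a prefix of E (001).


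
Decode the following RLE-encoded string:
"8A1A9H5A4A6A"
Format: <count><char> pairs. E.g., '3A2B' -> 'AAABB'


Expanding each <count><char> pair:
  8A -> 'AAAAAAAA'
  1A -> 'A'
  9H -> 'HHHHHHHHH'
  5A -> 'AAAAA'
  4A -> 'AAAA'
  6A -> 'AAAAAA'

Decoded = AAAAAAAAAHHHHHHHHHAAAAAAAAAAAAAAA


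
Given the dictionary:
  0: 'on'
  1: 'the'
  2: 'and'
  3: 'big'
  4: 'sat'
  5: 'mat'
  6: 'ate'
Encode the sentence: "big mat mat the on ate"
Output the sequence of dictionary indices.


Look up each word in the dictionary:
  'big' -> 3
  'mat' -> 5
  'mat' -> 5
  'the' -> 1
  'on' -> 0
  'ate' -> 6

Encoded: [3, 5, 5, 1, 0, 6]


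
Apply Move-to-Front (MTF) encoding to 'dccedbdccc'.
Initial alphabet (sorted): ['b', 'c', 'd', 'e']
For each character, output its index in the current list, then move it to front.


MTF encoding:
'd': index 2 in ['b', 'c', 'd', 'e'] -> ['d', 'b', 'c', 'e']
'c': index 2 in ['d', 'b', 'c', 'e'] -> ['c', 'd', 'b', 'e']
'c': index 0 in ['c', 'd', 'b', 'e'] -> ['c', 'd', 'b', 'e']
'e': index 3 in ['c', 'd', 'b', 'e'] -> ['e', 'c', 'd', 'b']
'd': index 2 in ['e', 'c', 'd', 'b'] -> ['d', 'e', 'c', 'b']
'b': index 3 in ['d', 'e', 'c', 'b'] -> ['b', 'd', 'e', 'c']
'd': index 1 in ['b', 'd', 'e', 'c'] -> ['d', 'b', 'e', 'c']
'c': index 3 in ['d', 'b', 'e', 'c'] -> ['c', 'd', 'b', 'e']
'c': index 0 in ['c', 'd', 'b', 'e'] -> ['c', 'd', 'b', 'e']
'c': index 0 in ['c', 'd', 'b', 'e'] -> ['c', 'd', 'b', 'e']


Output: [2, 2, 0, 3, 2, 3, 1, 3, 0, 0]


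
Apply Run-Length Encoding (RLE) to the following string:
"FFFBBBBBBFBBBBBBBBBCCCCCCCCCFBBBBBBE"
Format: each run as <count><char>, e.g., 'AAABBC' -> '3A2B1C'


Scanning runs left to right:
  i=0: run of 'F' x 3 -> '3F'
  i=3: run of 'B' x 6 -> '6B'
  i=9: run of 'F' x 1 -> '1F'
  i=10: run of 'B' x 9 -> '9B'
  i=19: run of 'C' x 9 -> '9C'
  i=28: run of 'F' x 1 -> '1F'
  i=29: run of 'B' x 6 -> '6B'
  i=35: run of 'E' x 1 -> '1E'

RLE = 3F6B1F9B9C1F6B1E


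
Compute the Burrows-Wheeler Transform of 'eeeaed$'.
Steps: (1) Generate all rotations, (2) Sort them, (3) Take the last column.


Rotations (sorted):
  0: $eeeaed -> last char: d
  1: aed$eee -> last char: e
  2: d$eeeae -> last char: e
  3: eaed$ee -> last char: e
  4: ed$eeea -> last char: a
  5: eeaed$e -> last char: e
  6: eeeaed$ -> last char: $


BWT = deeeae$


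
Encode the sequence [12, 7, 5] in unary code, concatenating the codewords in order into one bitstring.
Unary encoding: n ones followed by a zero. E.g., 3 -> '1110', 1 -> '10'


Encode each number as n ones followed by a terminating 0:
  12 -> 1111111111110 (13 bits)
  7 -> 11111110 (8 bits)
  5 -> 111110 (6 bits)
Total length = 13 + 8 + 6 = 27 bits.

Unary([12, 7, 5]) = 111111111111011111110111110 (27 bits)


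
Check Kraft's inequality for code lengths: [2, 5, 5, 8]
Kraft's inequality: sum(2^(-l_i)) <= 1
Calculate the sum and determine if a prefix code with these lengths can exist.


Sum = 2^(-2) + 2^(-5) + 2^(-5) + 2^(-8)
    = 0.25 + 0.03125 + 0.03125 + 0.00390625
    = 81/256 = 0.31640625
Since 0.31640625 <= 1, Kraft's inequality IS satisfied.
A prefix code with these lengths CAN exist.

Kraft sum = 0.31640625. Satisfied.


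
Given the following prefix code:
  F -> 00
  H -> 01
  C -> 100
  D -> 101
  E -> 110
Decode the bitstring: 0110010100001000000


Decoding step by step:
Bits 01 -> H
Bits 100 -> C
Bits 101 -> D
Bits 00 -> F
Bits 00 -> F
Bits 100 -> C
Bits 00 -> F
Bits 00 -> F


Decoded message: HCDFFCFF


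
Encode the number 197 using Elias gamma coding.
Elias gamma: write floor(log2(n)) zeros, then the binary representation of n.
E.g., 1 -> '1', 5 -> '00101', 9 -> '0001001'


num_bits = floor(log2(197)) + 1 = 8
leading_zeros = num_bits - 1 = 7
binary(197) = 11000101

Elias gamma(197) = '0000000' + '11000101' = 000000011000101 (15 bits)


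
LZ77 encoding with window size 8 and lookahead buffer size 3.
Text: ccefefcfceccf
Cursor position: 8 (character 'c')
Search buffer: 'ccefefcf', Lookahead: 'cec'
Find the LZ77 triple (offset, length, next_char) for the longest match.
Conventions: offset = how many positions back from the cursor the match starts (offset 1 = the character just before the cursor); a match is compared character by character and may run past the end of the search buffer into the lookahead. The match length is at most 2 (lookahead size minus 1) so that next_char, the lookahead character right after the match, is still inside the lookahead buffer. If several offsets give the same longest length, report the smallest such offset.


Try each offset into the search buffer:
  offset=1 (pos 7, char 'f'): match length 0
  offset=2 (pos 6, char 'c'): match length 1
  offset=3 (pos 5, char 'f'): match length 0
  offset=4 (pos 4, char 'e'): match length 0
  offset=5 (pos 3, char 'f'): match length 0
  offset=6 (pos 2, char 'e'): match length 0
  offset=7 (pos 1, char 'c'): match length 2
  offset=8 (pos 0, char 'c'): match length 1
Longest match has length 2 at offset 7.
next_char = character at position 8 + 2 = 10 -> 'c'

Best match: offset=7, length=2 (matching 'ce' starting at position 1)
LZ77 triple: (7, 2, 'c')


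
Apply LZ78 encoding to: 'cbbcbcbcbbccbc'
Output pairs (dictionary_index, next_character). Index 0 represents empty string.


LZ78 encoding steps:
Dictionary: {0: ''}
Step 1: w='' (idx 0), next='c' -> output (0, 'c'), add 'c' as idx 1
Step 2: w='' (idx 0), next='b' -> output (0, 'b'), add 'b' as idx 2
Step 3: w='b' (idx 2), next='c' -> output (2, 'c'), add 'bc' as idx 3
Step 4: w='bc' (idx 3), next='b' -> output (3, 'b'), add 'bcb' as idx 4
Step 5: w='c' (idx 1), next='b' -> output (1, 'b'), add 'cb' as idx 5
Step 6: w='bc' (idx 3), next='c' -> output (3, 'c'), add 'bcc' as idx 6
Step 7: w='bc' (idx 3), end of input -> output (3, '')


Encoded: [(0, 'c'), (0, 'b'), (2, 'c'), (3, 'b'), (1, 'b'), (3, 'c'), (3, '')]


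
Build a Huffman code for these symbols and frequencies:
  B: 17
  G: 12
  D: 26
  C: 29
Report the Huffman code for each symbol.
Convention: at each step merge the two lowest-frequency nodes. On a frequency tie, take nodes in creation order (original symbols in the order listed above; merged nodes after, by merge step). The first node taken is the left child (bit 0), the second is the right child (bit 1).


Huffman tree construction:
Step 1: Merge G(12) + B(17) = 29
Step 2: Merge D(26) + C(29) = 55
Step 3: Merge (G+B)(29) + (D+C)(55) = 84
Read each symbol's code off the tree from the root (left child = 0, right child = 1).

Codes:
  B: 01 (length 2)
  G: 00 (length 2)
  D: 10 (length 2)
  C: 11 (length 2)
Average code length: 168/84 = 2.0000 bits/symbol


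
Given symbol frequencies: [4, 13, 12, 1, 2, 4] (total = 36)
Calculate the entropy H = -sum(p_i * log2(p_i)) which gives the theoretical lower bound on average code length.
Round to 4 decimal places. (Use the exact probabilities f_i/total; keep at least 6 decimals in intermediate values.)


Per-symbol terms -p_i * log2(p_i) with p_i = f_i/36:
  p = 4/36 = 0.111111: log2(p) = -3.169925, -p*log2(p) = 0.352214
  p = 13/36 = 0.361111: log2(p) = -1.469485, -p*log2(p) = 0.530647
  p = 12/36 = 0.333333: log2(p) = -1.584963, -p*log2(p) = 0.528321
  p = 1/36 = 0.027778: log2(p) = -5.169925, -p*log2(p) = 0.143609
  p = 2/36 = 0.055556: log2(p) = -4.169925, -p*log2(p) = 0.231663
  p = 4/36 = 0.111111: log2(p) = -3.169925, -p*log2(p) = 0.352214
H = 0.352214 + 0.530647 + 0.528321 + 0.143609 + 0.231663 + 0.352214 = 2.138668

H = 2.1387 bits/symbol


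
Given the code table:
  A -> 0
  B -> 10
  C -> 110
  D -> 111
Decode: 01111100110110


Decoding:
0 -> A
111 -> D
110 -> C
0 -> A
110 -> C
110 -> C


Result: ADCACC


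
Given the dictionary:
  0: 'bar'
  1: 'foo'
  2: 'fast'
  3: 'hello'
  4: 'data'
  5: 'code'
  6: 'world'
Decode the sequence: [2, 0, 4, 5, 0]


Look up each index in the dictionary:
  2 -> 'fast'
  0 -> 'bar'
  4 -> 'data'
  5 -> 'code'
  0 -> 'bar'

Decoded: "fast bar data code bar"


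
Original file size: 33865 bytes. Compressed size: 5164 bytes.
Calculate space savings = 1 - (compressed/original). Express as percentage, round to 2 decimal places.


ratio = compressed/original = 5164/33865 = 0.152488
savings = 1 - ratio = 1 - 0.152488 = 0.847512
as a percentage: 0.847512 * 100 = 84.75%

Space savings = 1 - 5164/33865 = 84.75%


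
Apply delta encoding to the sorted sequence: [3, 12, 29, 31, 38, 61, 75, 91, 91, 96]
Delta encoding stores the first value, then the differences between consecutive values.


First value: 3
Deltas:
  12 - 3 = 9
  29 - 12 = 17
  31 - 29 = 2
  38 - 31 = 7
  61 - 38 = 23
  75 - 61 = 14
  91 - 75 = 16
  91 - 91 = 0
  96 - 91 = 5


Delta encoded: [3, 9, 17, 2, 7, 23, 14, 16, 0, 5]


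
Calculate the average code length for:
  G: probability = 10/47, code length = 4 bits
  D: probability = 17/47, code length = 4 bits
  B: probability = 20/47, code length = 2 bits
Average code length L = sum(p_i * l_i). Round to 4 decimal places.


Weighted contributions p_i * l_i:
  G: (10/47) * 4 = 40/47
  D: (17/47) * 4 = 68/47
  B: (20/47) * 2 = 40/47
Sum = (40 + 68 + 40)/47 = 148/47

L = 148/47 = 3.1489 bits/symbol


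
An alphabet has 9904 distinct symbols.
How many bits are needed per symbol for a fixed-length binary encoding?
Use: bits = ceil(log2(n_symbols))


log2(9904) = 13.2738
Bracket: 2^13 = 8192 < 9904 <= 2^14 = 16384
So ceil(log2(9904)) = 14

bits = ceil(log2(9904)) = ceil(13.2738) = 14 bits


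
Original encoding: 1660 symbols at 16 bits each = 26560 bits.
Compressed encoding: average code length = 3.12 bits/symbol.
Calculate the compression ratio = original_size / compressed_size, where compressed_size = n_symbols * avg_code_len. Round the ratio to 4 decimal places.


original_size = n_symbols * orig_bits = 1660 * 16 = 26560 bits
compressed_size = n_symbols * avg_code_len = 1660 * 3.12 = 5179.2 bits
ratio = original_size / compressed_size = 26560 / 5179.2 = 5.1282

Compression ratio = 5.1282


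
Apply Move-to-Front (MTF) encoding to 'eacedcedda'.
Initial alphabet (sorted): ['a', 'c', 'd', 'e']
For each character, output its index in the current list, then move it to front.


MTF encoding:
'e': index 3 in ['a', 'c', 'd', 'e'] -> ['e', 'a', 'c', 'd']
'a': index 1 in ['e', 'a', 'c', 'd'] -> ['a', 'e', 'c', 'd']
'c': index 2 in ['a', 'e', 'c', 'd'] -> ['c', 'a', 'e', 'd']
'e': index 2 in ['c', 'a', 'e', 'd'] -> ['e', 'c', 'a', 'd']
'd': index 3 in ['e', 'c', 'a', 'd'] -> ['d', 'e', 'c', 'a']
'c': index 2 in ['d', 'e', 'c', 'a'] -> ['c', 'd', 'e', 'a']
'e': index 2 in ['c', 'd', 'e', 'a'] -> ['e', 'c', 'd', 'a']
'd': index 2 in ['e', 'c', 'd', 'a'] -> ['d', 'e', 'c', 'a']
'd': index 0 in ['d', 'e', 'c', 'a'] -> ['d', 'e', 'c', 'a']
'a': index 3 in ['d', 'e', 'c', 'a'] -> ['a', 'd', 'e', 'c']


Output: [3, 1, 2, 2, 3, 2, 2, 2, 0, 3]


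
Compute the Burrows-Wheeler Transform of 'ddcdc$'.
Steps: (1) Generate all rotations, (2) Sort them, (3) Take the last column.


Rotations (sorted):
  0: $ddcdc -> last char: c
  1: c$ddcd -> last char: d
  2: cdc$dd -> last char: d
  3: dc$ddc -> last char: c
  4: dcdc$d -> last char: d
  5: ddcdc$ -> last char: $


BWT = cddcd$


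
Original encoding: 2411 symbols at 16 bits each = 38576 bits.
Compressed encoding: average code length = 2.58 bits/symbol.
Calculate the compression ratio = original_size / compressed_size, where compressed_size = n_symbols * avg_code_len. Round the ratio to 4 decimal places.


original_size = n_symbols * orig_bits = 2411 * 16 = 38576 bits
compressed_size = n_symbols * avg_code_len = 2411 * 2.58 = 6220.38 bits
ratio = original_size / compressed_size = 38576 / 6220.38 = 6.2016

Compression ratio = 6.2016


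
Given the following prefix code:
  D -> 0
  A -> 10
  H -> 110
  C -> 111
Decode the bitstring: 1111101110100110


Decoding step by step:
Bits 111 -> C
Bits 110 -> H
Bits 111 -> C
Bits 0 -> D
Bits 10 -> A
Bits 0 -> D
Bits 110 -> H


Decoded message: CHCDADH


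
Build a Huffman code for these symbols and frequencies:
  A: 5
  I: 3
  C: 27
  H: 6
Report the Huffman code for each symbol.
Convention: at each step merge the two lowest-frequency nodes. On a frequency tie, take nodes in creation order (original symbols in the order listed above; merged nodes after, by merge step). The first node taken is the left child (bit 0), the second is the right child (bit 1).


Huffman tree construction:
Step 1: Merge I(3) + A(5) = 8
Step 2: Merge H(6) + (I+A)(8) = 14
Step 3: Merge (H+(I+A))(14) + C(27) = 41
Read each symbol's code off the tree from the root (left child = 0, right child = 1).

Codes:
  A: 011 (length 3)
  I: 010 (length 3)
  C: 1 (length 1)
  H: 00 (length 2)
Average code length: 63/41 = 1.5366 bits/symbol


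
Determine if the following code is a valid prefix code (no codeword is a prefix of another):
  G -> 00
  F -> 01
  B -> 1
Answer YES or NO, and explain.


Checking each pair (does one codeword prefix another?):
  G='00' vs F='01': no prefix
  G='00' vs B='1': no prefix
  F='01' vs G='00': no prefix
  F='01' vs B='1': no prefix
  B='1' vs G='00': no prefix
  B='1' vs F='01': no prefix
No violation found over all pairs.

YES -- this is a valid prefix code. No codeword is a prefix of any other codeword.


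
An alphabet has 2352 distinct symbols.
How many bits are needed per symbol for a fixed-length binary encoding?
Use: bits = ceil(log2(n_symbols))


log2(2352) = 11.1997
Bracket: 2^11 = 2048 < 2352 <= 2^12 = 4096
So ceil(log2(2352)) = 12

bits = ceil(log2(2352)) = ceil(11.1997) = 12 bits


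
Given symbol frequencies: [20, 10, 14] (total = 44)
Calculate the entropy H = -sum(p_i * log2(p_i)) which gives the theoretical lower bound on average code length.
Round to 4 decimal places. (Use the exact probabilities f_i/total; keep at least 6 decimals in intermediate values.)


Per-symbol terms -p_i * log2(p_i) with p_i = f_i/44:
  p = 20/44 = 0.454545: log2(p) = -1.137504, -p*log2(p) = 0.517047
  p = 10/44 = 0.227273: log2(p) = -2.137504, -p*log2(p) = 0.485796
  p = 14/44 = 0.318182: log2(p) = -1.652077, -p*log2(p) = 0.525661
H = 0.517047 + 0.485796 + 0.525661 = 1.528504

H = 1.5285 bits/symbol


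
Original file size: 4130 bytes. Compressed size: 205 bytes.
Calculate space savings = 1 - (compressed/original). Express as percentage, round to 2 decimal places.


ratio = compressed/original = 205/4130 = 0.049637
savings = 1 - ratio = 1 - 0.049637 = 0.950363
as a percentage: 0.950363 * 100 = 95.04%

Space savings = 1 - 205/4130 = 95.04%


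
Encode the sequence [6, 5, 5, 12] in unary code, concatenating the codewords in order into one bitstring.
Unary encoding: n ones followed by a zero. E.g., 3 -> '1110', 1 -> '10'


Encode each number as n ones followed by a terminating 0:
  6 -> 1111110 (7 bits)
  5 -> 111110 (6 bits)
  5 -> 111110 (6 bits)
  12 -> 1111111111110 (13 bits)
Total length = 7 + 6 + 6 + 13 = 32 bits.

Unary([6, 5, 5, 12]) = 11111101111101111101111111111110 (32 bits)


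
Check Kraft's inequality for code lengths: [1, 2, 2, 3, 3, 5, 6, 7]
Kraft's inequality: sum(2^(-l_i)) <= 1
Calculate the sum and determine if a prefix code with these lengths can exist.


Sum = 2^(-1) + 2^(-2) + 2^(-2) + 2^(-3) + 2^(-3) + 2^(-5) + 2^(-6) + 2^(-7)
    = 0.5 + 0.25 + 0.25 + 0.125 + 0.125 + 0.03125 + 0.015625 + 0.0078125
    = 167/128 = 1.3046875
Since 1.3046875 > 1, Kraft's inequality is NOT satisfied.
A prefix code with these lengths CANNOT exist.

Kraft sum = 1.3046875. Not satisfied.


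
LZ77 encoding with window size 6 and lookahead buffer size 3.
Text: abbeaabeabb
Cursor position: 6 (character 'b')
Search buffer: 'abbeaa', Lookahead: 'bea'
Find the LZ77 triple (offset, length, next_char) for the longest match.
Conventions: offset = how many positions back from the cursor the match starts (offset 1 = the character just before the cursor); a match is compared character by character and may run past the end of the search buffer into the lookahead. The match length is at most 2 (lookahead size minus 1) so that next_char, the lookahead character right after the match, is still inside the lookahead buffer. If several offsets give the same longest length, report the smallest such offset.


Try each offset into the search buffer:
  offset=1 (pos 5, char 'a'): match length 0
  offset=2 (pos 4, char 'a'): match length 0
  offset=3 (pos 3, char 'e'): match length 0
  offset=4 (pos 2, char 'b'): match length 2
  offset=5 (pos 1, char 'b'): match length 1
  offset=6 (pos 0, char 'a'): match length 0
Longest match has length 2 at offset 4.
next_char = character at position 6 + 2 = 8 -> 'a'

Best match: offset=4, length=2 (matching 'be' starting at position 2)
LZ77 triple: (4, 2, 'a')


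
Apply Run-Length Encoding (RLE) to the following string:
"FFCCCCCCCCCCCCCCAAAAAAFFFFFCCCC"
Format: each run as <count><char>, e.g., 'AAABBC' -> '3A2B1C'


Scanning runs left to right:
  i=0: run of 'F' x 2 -> '2F'
  i=2: run of 'C' x 14 -> '14C'
  i=16: run of 'A' x 6 -> '6A'
  i=22: run of 'F' x 5 -> '5F'
  i=27: run of 'C' x 4 -> '4C'

RLE = 2F14C6A5F4C


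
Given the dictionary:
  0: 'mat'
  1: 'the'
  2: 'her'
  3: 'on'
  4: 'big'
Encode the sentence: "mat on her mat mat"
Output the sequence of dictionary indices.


Look up each word in the dictionary:
  'mat' -> 0
  'on' -> 3
  'her' -> 2
  'mat' -> 0
  'mat' -> 0

Encoded: [0, 3, 2, 0, 0]


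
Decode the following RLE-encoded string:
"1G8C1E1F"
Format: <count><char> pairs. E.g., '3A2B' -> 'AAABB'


Expanding each <count><char> pair:
  1G -> 'G'
  8C -> 'CCCCCCCC'
  1E -> 'E'
  1F -> 'F'

Decoded = GCCCCCCCCEF


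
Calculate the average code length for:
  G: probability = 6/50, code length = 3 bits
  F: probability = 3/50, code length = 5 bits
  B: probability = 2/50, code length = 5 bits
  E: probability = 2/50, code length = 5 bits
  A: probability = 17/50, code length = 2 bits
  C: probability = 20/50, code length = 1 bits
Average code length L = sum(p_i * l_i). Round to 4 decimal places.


Weighted contributions p_i * l_i:
  G: (6/50) * 3 = 18/50
  F: (3/50) * 5 = 15/50
  B: (2/50) * 5 = 10/50
  E: (2/50) * 5 = 10/50
  A: (17/50) * 2 = 34/50
  C: (20/50) * 1 = 20/50
Sum = (18 + 15 + 10 + 10 + 34 + 20)/50 = 107/50

L = 107/50 = 2.1400 bits/symbol


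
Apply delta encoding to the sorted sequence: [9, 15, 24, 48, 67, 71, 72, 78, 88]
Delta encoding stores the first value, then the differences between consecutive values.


First value: 9
Deltas:
  15 - 9 = 6
  24 - 15 = 9
  48 - 24 = 24
  67 - 48 = 19
  71 - 67 = 4
  72 - 71 = 1
  78 - 72 = 6
  88 - 78 = 10


Delta encoded: [9, 6, 9, 24, 19, 4, 1, 6, 10]


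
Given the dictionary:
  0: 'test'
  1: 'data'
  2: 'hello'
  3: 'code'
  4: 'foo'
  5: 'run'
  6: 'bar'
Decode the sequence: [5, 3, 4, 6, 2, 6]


Look up each index in the dictionary:
  5 -> 'run'
  3 -> 'code'
  4 -> 'foo'
  6 -> 'bar'
  2 -> 'hello'
  6 -> 'bar'

Decoded: "run code foo bar hello bar"


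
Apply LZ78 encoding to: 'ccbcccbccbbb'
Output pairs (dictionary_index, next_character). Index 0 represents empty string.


LZ78 encoding steps:
Dictionary: {0: ''}
Step 1: w='' (idx 0), next='c' -> output (0, 'c'), add 'c' as idx 1
Step 2: w='c' (idx 1), next='b' -> output (1, 'b'), add 'cb' as idx 2
Step 3: w='c' (idx 1), next='c' -> output (1, 'c'), add 'cc' as idx 3
Step 4: w='cb' (idx 2), next='c' -> output (2, 'c'), add 'cbc' as idx 4
Step 5: w='cb' (idx 2), next='b' -> output (2, 'b'), add 'cbb' as idx 5
Step 6: w='' (idx 0), next='b' -> output (0, 'b'), add 'b' as idx 6


Encoded: [(0, 'c'), (1, 'b'), (1, 'c'), (2, 'c'), (2, 'b'), (0, 'b')]
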